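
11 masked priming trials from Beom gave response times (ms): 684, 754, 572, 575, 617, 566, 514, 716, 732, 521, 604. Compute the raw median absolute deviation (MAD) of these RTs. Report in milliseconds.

80 ms

Sorted: 514, 521, 566, 572, 575, 604, 617, 684, 716, 732, 754 → median = 604
|x − 604|: 80, 150, 32, 29, 13, 38, 90, 112, 128, 83, 0
Sorted deviations: 0, 13, 29, 32, 38, 80, 83, 90, 112, 128, 150 → MAD = 80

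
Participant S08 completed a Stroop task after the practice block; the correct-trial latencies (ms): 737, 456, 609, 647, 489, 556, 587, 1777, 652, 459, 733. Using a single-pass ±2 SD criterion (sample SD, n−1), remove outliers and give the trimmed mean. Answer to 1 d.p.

n = 11, ΣRT = 7702, M = 700.182
Σ(x−M)² = 1371423.64; s = √(1371423.64/10) = 370.327
Cutoffs: 700.182 ± 2·370.327 → [-40.5, 1440.8]
Outside: 1777 → excluded.
Retained (n=10): Σ = 5925, mean = 5925/10 = 592.500

592.5 ms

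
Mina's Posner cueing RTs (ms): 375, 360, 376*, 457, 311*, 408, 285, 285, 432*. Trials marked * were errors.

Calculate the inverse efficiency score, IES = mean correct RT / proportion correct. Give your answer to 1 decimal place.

542.5 ms

Correct trials (n=6): 375, 360, 457, 408, 285, 285
Mean correct RT = 2170/6 = 361.6667 ms
Proportion correct = 6/9
IES = 361.6667 / (6/9) = 542.500 ms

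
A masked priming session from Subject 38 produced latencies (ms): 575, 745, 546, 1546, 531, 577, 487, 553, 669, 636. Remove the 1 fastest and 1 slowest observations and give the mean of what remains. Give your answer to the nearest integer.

604 ms

Sorted: 487, 531, 546, 553, 575, 577, 636, 669, 745, 1546
Drop lowest 1 (487) and highest 1 (1546)
Remaining (n=8): Σ = 4832, mean = 4832/8 = 604.000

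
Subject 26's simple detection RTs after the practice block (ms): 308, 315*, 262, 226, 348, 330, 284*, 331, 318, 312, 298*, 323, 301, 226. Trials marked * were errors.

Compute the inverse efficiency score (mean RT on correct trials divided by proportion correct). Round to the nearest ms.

380 ms

Correct trials (n=11): 308, 262, 226, 348, 330, 331, 318, 312, 323, 301, 226
Mean correct RT = 3285/11 = 298.6364 ms
Proportion correct = 11/14
IES = 298.6364 / (11/14) = 380.083 ms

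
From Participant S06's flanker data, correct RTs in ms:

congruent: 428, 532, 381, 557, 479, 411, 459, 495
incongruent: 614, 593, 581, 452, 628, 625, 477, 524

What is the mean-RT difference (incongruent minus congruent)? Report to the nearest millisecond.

M(congruent) = 3742/8 = 467.750
M(incongruent) = 4494/8 = 561.750
Difference = 561.750 − 467.750 = 94.000 ms

94 ms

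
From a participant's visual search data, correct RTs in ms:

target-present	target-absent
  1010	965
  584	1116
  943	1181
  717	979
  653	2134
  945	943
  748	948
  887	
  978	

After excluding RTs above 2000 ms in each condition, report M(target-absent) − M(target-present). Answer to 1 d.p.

target-absent: exclude 2134
M(target-present) = 7465/9 = 829.444
M(target-absent) = 6132/6 = 1022.000
Difference = 1022.000 − 829.444 = 192.556 ms

192.6 ms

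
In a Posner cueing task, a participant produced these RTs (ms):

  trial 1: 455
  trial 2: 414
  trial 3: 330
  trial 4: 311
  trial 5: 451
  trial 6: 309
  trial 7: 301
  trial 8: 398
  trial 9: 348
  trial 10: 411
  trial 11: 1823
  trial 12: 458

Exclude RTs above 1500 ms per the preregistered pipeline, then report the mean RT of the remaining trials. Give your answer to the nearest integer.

Excluded: 1823
Retained (n=11): Σ = 4186
Mean = 4186/11 = 380.5455

381 ms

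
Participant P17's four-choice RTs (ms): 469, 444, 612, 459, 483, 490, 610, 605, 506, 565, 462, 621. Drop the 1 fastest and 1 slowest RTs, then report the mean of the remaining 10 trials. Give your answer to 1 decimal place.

Sorted: 444, 459, 462, 469, 483, 490, 506, 565, 605, 610, 612, 621
Drop lowest 1 (444) and highest 1 (621)
Remaining (n=10): Σ = 5261, mean = 5261/10 = 526.100

526.1 ms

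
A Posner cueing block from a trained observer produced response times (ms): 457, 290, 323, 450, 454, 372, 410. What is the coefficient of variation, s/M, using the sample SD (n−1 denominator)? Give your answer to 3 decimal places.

n = 7, Σ = 2756, M = 393.7143
Σ(x−M)² = 27301.429; s = √(27301.429/6) = 67.4555
CV = 67.4555 / 393.7143 = 0.17133

0.171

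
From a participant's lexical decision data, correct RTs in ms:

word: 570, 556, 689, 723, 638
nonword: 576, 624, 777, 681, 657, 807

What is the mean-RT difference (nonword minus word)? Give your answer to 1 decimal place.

M(word) = 3176/5 = 635.200
M(nonword) = 4122/6 = 687.000
Difference = 687.000 − 635.200 = 51.800 ms

51.8 ms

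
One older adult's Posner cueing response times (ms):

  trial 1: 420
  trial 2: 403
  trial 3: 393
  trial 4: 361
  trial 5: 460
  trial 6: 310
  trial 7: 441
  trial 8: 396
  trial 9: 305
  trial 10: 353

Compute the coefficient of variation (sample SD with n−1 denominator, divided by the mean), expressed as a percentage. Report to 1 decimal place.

n = 10, Σ = 3842, M = 384.2000
Σ(x−M)² = 24113.600; s = √(24113.600/9) = 51.7618
CV = 51.7618 / 384.2000 = 0.13473 = 13.473%

13.5%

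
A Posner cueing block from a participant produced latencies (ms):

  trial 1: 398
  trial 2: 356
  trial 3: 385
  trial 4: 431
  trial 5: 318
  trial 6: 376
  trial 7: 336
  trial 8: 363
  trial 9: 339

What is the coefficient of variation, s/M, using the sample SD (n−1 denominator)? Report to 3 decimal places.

0.095

n = 9, Σ = 3302, M = 366.8889
Σ(x−M)² = 9744.889; s = √(9744.889/8) = 34.9014
CV = 34.9014 / 366.8889 = 0.09513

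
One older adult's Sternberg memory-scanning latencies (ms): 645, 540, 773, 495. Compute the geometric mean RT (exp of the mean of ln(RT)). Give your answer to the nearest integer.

604 ms

ln(RT): 6.4693, 6.2916, 6.6503, 6.2046
Mean ln(RT) = 25.6157/4 = 6.40391
Geometric mean = exp(6.40391) = 604.21 ms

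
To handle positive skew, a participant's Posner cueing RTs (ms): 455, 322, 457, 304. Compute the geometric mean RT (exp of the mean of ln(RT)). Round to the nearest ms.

ln(RT): 6.1203, 5.7746, 6.1247, 5.7170
Mean ln(RT) = 23.7366/4 = 5.93414
Geometric mean = exp(5.93414) = 377.72 ms

378 ms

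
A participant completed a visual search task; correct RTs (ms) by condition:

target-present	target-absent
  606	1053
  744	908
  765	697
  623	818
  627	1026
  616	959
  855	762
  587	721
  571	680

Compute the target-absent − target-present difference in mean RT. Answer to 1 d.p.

M(target-present) = 5994/9 = 666.000
M(target-absent) = 7624/9 = 847.111
Difference = 847.111 − 666.000 = 181.111 ms

181.1 ms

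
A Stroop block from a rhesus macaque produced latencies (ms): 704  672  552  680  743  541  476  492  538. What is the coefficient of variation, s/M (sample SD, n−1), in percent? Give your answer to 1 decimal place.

16.6%

n = 9, Σ = 5398, M = 599.7778
Σ(x−M)² = 79517.556; s = √(79517.556/8) = 99.6980
CV = 99.6980 / 599.7778 = 0.16622 = 16.622%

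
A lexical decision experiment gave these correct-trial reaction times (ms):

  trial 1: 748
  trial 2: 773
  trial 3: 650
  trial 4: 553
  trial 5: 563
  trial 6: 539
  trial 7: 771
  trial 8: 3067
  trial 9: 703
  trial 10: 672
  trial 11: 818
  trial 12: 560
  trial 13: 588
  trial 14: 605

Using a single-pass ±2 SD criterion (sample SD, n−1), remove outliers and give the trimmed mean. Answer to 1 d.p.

657.2 ms

n = 14, ΣRT = 11610, M = 829.286
Σ(x−M)² = 5506040.86; s = √(5506040.86/13) = 650.801
Cutoffs: 829.286 ± 2·650.801 → [-472.3, 2130.9]
Outside: 3067 → excluded.
Retained (n=13): Σ = 8543, mean = 8543/13 = 657.154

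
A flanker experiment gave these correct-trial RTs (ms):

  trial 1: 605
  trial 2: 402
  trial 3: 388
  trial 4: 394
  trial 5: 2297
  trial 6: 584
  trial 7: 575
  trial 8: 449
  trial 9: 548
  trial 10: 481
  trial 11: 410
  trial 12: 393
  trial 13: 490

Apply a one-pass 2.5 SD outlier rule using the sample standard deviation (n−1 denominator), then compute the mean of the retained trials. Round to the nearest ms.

n = 13, ΣRT = 8016, M = 616.615
Σ(x−M)² = 3134425.08; s = √(3134425.08/12) = 511.079
Cutoffs: 616.615 ± 2.5·511.079 → [-661.1, 1894.3]
Outside: 2297 → excluded.
Retained (n=12): Σ = 5719, mean = 5719/12 = 476.583

477 ms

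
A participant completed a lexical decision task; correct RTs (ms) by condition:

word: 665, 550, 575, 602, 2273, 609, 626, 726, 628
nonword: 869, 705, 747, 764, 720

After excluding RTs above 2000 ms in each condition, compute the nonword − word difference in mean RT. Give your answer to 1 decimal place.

word: exclude 2273
M(word) = 4981/8 = 622.625
M(nonword) = 3805/5 = 761.000
Difference = 761.000 − 622.625 = 138.375 ms

138.4 ms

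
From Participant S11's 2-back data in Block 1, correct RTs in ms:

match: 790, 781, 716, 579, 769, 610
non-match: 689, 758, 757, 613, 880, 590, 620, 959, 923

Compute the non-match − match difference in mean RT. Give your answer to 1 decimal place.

M(match) = 4245/6 = 707.500
M(non-match) = 6789/9 = 754.333
Difference = 754.333 − 707.500 = 46.833 ms

46.8 ms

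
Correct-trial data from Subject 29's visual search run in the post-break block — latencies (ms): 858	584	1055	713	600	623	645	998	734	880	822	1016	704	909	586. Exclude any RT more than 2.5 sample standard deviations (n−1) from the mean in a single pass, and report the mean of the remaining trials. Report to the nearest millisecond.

782 ms

n = 15, ΣRT = 11727, M = 781.800
Σ(x−M)² = 376992.40; s = √(376992.40/14) = 164.098
Cutoffs: 781.800 ± 2.5·164.098 → [371.6, 1192.0]
No RTs fall outside the cutoffs; all 15 retained. Mean = 11727/15 = 781.800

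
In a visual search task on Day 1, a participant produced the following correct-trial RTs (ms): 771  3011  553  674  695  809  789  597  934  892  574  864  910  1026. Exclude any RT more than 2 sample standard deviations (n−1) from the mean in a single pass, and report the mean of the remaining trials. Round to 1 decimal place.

776.0 ms

n = 14, ΣRT = 13099, M = 935.643
Σ(x−M)² = 4905865.21; s = √(4905865.21/13) = 614.308
Cutoffs: 935.643 ± 2·614.308 → [-293.0, 2164.3]
Outside: 3011 → excluded.
Retained (n=13): Σ = 10088, mean = 10088/13 = 776.000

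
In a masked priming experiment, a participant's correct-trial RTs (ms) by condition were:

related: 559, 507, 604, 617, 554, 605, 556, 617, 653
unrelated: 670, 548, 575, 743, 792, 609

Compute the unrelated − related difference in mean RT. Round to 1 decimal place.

M(related) = 5272/9 = 585.778
M(unrelated) = 3937/6 = 656.167
Difference = 656.167 − 585.778 = 70.389 ms

70.4 ms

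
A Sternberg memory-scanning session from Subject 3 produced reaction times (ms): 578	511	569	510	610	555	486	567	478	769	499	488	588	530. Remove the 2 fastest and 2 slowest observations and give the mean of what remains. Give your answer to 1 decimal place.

539.5 ms

Sorted: 478, 486, 488, 499, 510, 511, 530, 555, 567, 569, 578, 588, 610, 769
Drop lowest 2 (478, 486) and highest 2 (610, 769)
Remaining (n=10): Σ = 5395, mean = 5395/10 = 539.500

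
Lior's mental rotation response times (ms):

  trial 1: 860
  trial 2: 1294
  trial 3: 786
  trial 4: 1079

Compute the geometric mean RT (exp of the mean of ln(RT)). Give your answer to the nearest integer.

ln(RT): 6.7569, 7.1655, 6.6670, 6.9838
Mean ln(RT) = 27.5732/4 = 6.89329
Geometric mean = exp(6.89329) = 985.64 ms

986 ms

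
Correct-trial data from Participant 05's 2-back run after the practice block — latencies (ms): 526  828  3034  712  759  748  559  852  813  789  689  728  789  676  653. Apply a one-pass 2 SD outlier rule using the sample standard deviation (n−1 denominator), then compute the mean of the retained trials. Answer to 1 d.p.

n = 15, ΣRT = 13155, M = 877.000
Σ(x−M)² = 5105496.00; s = √(5105496.00/14) = 603.886
Cutoffs: 877.000 ± 2·603.886 → [-330.8, 2084.8]
Outside: 3034 → excluded.
Retained (n=14): Σ = 10121, mean = 10121/14 = 722.929

722.9 ms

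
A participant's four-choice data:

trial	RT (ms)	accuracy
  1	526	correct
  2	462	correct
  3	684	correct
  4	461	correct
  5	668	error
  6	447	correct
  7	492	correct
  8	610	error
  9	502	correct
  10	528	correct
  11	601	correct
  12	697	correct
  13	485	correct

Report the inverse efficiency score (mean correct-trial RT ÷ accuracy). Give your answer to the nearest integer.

632 ms

Correct trials (n=11): 526, 462, 684, 461, 447, 492, 502, 528, 601, 697, 485
Mean correct RT = 5885/11 = 535.0000 ms
Proportion correct = 11/13
IES = 535.0000 / (11/13) = 632.273 ms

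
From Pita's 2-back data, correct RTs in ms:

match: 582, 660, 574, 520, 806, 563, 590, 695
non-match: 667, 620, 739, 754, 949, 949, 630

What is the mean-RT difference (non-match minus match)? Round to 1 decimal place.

M(match) = 4990/8 = 623.750
M(non-match) = 5308/7 = 758.286
Difference = 758.286 − 623.750 = 134.536 ms

134.5 ms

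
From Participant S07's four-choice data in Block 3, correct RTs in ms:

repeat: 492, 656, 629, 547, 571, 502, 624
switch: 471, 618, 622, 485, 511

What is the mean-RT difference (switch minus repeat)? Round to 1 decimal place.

M(repeat) = 4021/7 = 574.429
M(switch) = 2707/5 = 541.400
Difference = 541.400 − 574.429 = -33.029 ms

-33.0 ms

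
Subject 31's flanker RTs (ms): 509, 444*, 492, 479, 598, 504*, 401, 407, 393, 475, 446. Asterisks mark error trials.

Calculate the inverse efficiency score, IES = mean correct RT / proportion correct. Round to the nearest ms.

570 ms

Correct trials (n=9): 509, 492, 479, 598, 401, 407, 393, 475, 446
Mean correct RT = 4200/9 = 466.6667 ms
Proportion correct = 9/11
IES = 466.6667 / (9/11) = 570.370 ms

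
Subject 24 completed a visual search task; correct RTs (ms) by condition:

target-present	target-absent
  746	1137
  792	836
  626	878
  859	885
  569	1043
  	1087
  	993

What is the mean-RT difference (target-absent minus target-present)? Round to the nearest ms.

M(target-present) = 3592/5 = 718.400
M(target-absent) = 6859/7 = 979.857
Difference = 979.857 − 718.400 = 261.457 ms

261 ms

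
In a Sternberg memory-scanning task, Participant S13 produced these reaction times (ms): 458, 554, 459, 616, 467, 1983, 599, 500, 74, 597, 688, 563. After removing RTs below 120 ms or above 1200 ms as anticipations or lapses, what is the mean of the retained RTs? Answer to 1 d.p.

550.1 ms

Excluded: 74, 1983
Retained (n=10): Σ = 5501
Mean = 5501/10 = 550.1000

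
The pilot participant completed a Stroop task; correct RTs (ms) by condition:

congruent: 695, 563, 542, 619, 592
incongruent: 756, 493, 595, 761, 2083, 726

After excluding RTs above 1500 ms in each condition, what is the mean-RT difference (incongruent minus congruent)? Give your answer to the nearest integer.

incongruent: exclude 2083
M(congruent) = 3011/5 = 602.200
M(incongruent) = 3331/5 = 666.200
Difference = 666.200 − 602.200 = 64.000 ms

64 ms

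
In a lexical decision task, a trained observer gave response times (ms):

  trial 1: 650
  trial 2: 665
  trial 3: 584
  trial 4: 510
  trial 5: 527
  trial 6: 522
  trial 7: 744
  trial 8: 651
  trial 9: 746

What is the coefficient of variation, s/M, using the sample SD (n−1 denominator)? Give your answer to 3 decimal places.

0.147

n = 9, Σ = 5599, M = 622.1111
Σ(x−M)² = 66746.889; s = √(66746.889/8) = 91.3420
CV = 91.3420 / 622.1111 = 0.14683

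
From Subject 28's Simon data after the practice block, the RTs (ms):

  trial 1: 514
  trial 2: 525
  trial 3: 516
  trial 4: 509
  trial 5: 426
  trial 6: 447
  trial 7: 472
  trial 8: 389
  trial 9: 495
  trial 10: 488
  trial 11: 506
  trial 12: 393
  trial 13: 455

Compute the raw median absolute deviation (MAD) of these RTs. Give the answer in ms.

Sorted: 389, 393, 426, 447, 455, 472, 488, 495, 506, 509, 514, 516, 525 → median = 488
|x − 488|: 26, 37, 28, 21, 62, 41, 16, 99, 7, 0, 18, 95, 33
Sorted deviations: 0, 7, 16, 18, 21, 26, 28, 33, 37, 41, 62, 95, 99 → MAD = 28

28 ms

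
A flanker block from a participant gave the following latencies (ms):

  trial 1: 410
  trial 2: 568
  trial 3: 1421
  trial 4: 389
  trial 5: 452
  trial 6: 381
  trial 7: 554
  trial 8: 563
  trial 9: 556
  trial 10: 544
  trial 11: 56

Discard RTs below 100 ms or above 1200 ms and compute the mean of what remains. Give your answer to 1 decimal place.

490.8 ms

Excluded: 56, 1421
Retained (n=9): Σ = 4417
Mean = 4417/9 = 490.7778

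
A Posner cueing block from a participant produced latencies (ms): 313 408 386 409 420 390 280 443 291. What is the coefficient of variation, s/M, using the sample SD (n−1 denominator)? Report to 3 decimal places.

0.162

n = 9, Σ = 3340, M = 371.1111
Σ(x−M)² = 29028.889; s = √(29028.889/8) = 60.2380
CV = 60.2380 / 371.1111 = 0.16232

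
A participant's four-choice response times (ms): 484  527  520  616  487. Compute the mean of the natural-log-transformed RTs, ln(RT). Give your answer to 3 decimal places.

6.263

ln(RT): 6.1821, 6.2672, 6.2538, 6.4232, 6.1883
Σ ln(RT) = 31.3146
Mean = 31.3146/5 = 6.26293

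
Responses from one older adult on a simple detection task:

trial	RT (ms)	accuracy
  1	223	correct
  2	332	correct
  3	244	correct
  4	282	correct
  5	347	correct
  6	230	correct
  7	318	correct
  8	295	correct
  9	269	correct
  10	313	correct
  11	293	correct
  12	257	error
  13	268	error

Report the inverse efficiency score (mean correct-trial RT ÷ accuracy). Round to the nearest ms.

Correct trials (n=11): 223, 332, 244, 282, 347, 230, 318, 295, 269, 313, 293
Mean correct RT = 3146/11 = 286.0000 ms
Proportion correct = 11/13
IES = 286.0000 / (11/13) = 338.000 ms

338 ms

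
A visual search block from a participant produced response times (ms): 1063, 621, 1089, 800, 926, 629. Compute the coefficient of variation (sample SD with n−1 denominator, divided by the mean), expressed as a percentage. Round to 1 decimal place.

n = 6, Σ = 5128, M = 854.6667
Σ(x−M)² = 211917.333; s = √(211917.333/5) = 205.8725
CV = 205.8725 / 854.6667 = 0.24088 = 24.088%

24.1%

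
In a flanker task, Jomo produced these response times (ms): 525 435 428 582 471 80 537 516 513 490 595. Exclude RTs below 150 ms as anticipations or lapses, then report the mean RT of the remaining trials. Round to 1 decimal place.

509.2 ms

Excluded: 80
Retained (n=10): Σ = 5092
Mean = 5092/10 = 509.2000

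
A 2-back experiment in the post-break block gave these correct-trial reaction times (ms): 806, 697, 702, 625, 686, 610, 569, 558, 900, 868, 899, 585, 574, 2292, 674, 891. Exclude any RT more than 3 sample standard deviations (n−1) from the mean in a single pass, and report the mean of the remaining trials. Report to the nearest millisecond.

n = 16, ΣRT = 12936, M = 808.500
Σ(x−M)² = 2582686.00; s = √(2582686.00/15) = 414.945
Cutoffs: 808.500 ± 3·414.945 → [-436.3, 2053.3]
Outside: 2292 → excluded.
Retained (n=15): Σ = 10644, mean = 10644/15 = 709.600

710 ms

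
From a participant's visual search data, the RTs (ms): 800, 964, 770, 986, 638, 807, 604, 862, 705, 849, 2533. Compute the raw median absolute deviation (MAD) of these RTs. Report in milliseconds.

Sorted: 604, 638, 705, 770, 800, 807, 849, 862, 964, 986, 2533 → median = 807
|x − 807|: 7, 157, 37, 179, 169, 0, 203, 55, 102, 42, 1726
Sorted deviations: 0, 7, 37, 42, 55, 102, 157, 169, 179, 203, 1726 → MAD = 102

102 ms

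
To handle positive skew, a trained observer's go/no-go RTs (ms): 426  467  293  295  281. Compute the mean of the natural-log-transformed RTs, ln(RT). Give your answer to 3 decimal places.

5.841

ln(RT): 6.0544, 6.1463, 5.6802, 5.6870, 5.6384
Σ ln(RT) = 29.2063
Mean = 29.2063/5 = 5.84125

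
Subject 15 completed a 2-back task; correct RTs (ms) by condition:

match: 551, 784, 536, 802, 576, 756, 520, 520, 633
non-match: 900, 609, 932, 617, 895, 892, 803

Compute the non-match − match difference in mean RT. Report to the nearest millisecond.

M(match) = 5678/9 = 630.889
M(non-match) = 5648/7 = 806.857
Difference = 806.857 − 630.889 = 175.968 ms

176 ms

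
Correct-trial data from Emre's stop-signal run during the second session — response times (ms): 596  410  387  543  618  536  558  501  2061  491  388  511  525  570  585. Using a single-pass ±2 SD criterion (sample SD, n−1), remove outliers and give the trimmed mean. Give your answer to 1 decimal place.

n = 15, ΣRT = 9280, M = 618.667
Σ(x−M)² = 2301509.33; s = √(2301509.33/14) = 405.455
Cutoffs: 618.667 ± 2·405.455 → [-192.2, 1429.6]
Outside: 2061 → excluded.
Retained (n=14): Σ = 7219, mean = 7219/14 = 515.643

515.6 ms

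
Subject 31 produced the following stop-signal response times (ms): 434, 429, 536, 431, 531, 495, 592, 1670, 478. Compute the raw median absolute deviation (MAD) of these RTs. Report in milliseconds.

61 ms

Sorted: 429, 431, 434, 478, 495, 531, 536, 592, 1670 → median = 495
|x − 495|: 61, 66, 41, 64, 36, 0, 97, 1175, 17
Sorted deviations: 0, 17, 36, 41, 61, 64, 66, 97, 1175 → MAD = 61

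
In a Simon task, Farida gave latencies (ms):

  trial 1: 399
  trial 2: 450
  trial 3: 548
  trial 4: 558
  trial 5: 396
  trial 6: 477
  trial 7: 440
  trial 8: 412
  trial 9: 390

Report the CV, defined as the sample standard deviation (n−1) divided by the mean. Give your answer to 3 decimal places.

0.141

n = 9, Σ = 4070, M = 452.2222
Σ(x−M)² = 32613.556; s = √(32613.556/8) = 63.8490
CV = 63.8490 / 452.2222 = 0.14119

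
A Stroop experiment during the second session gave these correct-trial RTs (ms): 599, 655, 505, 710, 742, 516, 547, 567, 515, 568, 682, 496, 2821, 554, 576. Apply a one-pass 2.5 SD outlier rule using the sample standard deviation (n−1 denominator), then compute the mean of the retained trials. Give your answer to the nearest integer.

588 ms

n = 15, ΣRT = 11053, M = 736.867
Σ(x−M)² = 4735603.73; s = √(4735603.73/14) = 581.599
Cutoffs: 736.867 ± 2.5·581.599 → [-717.1, 2190.9]
Outside: 2821 → excluded.
Retained (n=14): Σ = 8232, mean = 8232/14 = 588.000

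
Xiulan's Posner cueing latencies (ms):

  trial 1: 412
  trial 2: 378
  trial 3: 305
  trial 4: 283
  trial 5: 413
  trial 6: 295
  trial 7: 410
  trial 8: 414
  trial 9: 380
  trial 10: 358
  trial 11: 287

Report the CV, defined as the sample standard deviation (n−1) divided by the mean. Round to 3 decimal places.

n = 11, Σ = 3935, M = 357.7273
Σ(x−M)² = 30108.182; s = √(30108.182/10) = 54.8709
CV = 54.8709 / 357.7273 = 0.15339

0.153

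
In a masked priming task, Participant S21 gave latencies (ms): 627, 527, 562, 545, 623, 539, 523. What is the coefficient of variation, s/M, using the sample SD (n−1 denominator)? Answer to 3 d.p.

0.078

n = 7, Σ = 3946, M = 563.7143
Σ(x−M)² = 11489.429; s = √(11489.429/6) = 43.7596
CV = 43.7596 / 563.7143 = 0.07763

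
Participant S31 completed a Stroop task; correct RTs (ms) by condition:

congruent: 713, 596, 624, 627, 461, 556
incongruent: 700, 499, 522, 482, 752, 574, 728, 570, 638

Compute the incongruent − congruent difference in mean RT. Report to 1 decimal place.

M(congruent) = 3577/6 = 596.167
M(incongruent) = 5465/9 = 607.222
Difference = 607.222 − 596.167 = 11.056 ms

11.1 ms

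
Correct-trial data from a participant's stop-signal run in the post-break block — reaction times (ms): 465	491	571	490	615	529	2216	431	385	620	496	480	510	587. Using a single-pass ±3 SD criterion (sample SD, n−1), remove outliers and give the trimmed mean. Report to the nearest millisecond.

n = 14, ΣRT = 8886, M = 634.714
Σ(x−M)² = 2751568.86; s = √(2751568.86/13) = 460.064
Cutoffs: 634.714 ± 3·460.064 → [-745.5, 2014.9]
Outside: 2216 → excluded.
Retained (n=13): Σ = 6670, mean = 6670/13 = 513.077

513 ms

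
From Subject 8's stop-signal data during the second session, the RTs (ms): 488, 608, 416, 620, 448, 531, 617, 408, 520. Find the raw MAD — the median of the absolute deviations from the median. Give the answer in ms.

88 ms

Sorted: 408, 416, 448, 488, 520, 531, 608, 617, 620 → median = 520
|x − 520|: 32, 88, 104, 100, 72, 11, 97, 112, 0
Sorted deviations: 0, 11, 32, 72, 88, 97, 100, 104, 112 → MAD = 88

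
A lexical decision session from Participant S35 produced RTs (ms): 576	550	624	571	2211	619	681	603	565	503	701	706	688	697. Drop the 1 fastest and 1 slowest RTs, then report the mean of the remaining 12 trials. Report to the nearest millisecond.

Sorted: 503, 550, 565, 571, 576, 603, 619, 624, 681, 688, 697, 701, 706, 2211
Drop lowest 1 (503) and highest 1 (2211)
Remaining (n=12): Σ = 7581, mean = 7581/12 = 631.750

632 ms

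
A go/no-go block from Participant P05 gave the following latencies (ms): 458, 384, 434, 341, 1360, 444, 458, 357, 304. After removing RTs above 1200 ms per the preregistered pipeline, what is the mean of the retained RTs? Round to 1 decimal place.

Excluded: 1360
Retained (n=8): Σ = 3180
Mean = 3180/8 = 397.5000

397.5 ms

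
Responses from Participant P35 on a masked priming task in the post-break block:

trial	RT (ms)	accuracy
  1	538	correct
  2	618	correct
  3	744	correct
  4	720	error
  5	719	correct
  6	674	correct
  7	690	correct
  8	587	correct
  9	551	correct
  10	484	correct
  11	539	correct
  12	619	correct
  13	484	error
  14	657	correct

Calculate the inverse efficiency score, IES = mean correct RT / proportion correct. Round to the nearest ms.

Correct trials (n=12): 538, 618, 744, 719, 674, 690, 587, 551, 484, 539, 619, 657
Mean correct RT = 7420/12 = 618.3333 ms
Proportion correct = 12/14
IES = 618.3333 / (12/14) = 721.389 ms

721 ms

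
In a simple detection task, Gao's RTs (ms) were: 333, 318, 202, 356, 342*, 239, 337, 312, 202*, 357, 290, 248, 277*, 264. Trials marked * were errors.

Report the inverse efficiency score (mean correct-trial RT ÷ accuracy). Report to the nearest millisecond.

377 ms

Correct trials (n=11): 333, 318, 202, 356, 239, 337, 312, 357, 290, 248, 264
Mean correct RT = 3256/11 = 296.0000 ms
Proportion correct = 11/14
IES = 296.0000 / (11/14) = 376.727 ms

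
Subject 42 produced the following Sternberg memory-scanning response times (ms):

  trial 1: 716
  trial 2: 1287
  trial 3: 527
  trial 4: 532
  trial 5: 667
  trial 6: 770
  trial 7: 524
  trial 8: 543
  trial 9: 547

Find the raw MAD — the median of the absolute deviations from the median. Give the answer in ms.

Sorted: 524, 527, 532, 543, 547, 667, 716, 770, 1287 → median = 547
|x − 547|: 169, 740, 20, 15, 120, 223, 23, 4, 0
Sorted deviations: 0, 4, 15, 20, 23, 120, 169, 223, 740 → MAD = 23

23 ms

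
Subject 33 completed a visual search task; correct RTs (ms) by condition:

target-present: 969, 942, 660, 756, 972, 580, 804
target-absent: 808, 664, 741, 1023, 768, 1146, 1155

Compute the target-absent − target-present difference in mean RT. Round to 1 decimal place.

M(target-present) = 5683/7 = 811.857
M(target-absent) = 6305/7 = 900.714
Difference = 900.714 − 811.857 = 88.857 ms

88.9 ms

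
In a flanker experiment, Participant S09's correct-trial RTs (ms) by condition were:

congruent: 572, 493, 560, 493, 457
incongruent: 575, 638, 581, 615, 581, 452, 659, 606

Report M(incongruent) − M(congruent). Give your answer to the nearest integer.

73 ms

M(congruent) = 2575/5 = 515.000
M(incongruent) = 4707/8 = 588.375
Difference = 588.375 − 515.000 = 73.375 ms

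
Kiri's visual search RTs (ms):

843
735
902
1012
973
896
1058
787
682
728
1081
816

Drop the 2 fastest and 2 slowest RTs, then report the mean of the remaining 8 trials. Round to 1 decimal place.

Sorted: 682, 728, 735, 787, 816, 843, 896, 902, 973, 1012, 1058, 1081
Drop lowest 2 (682, 728) and highest 2 (1058, 1081)
Remaining (n=8): Σ = 6964, mean = 6964/8 = 870.500

870.5 ms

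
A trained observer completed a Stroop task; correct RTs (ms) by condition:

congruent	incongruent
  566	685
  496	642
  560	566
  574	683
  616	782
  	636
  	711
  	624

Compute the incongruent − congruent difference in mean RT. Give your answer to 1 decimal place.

M(congruent) = 2812/5 = 562.400
M(incongruent) = 5329/8 = 666.125
Difference = 666.125 − 562.400 = 103.725 ms

103.7 ms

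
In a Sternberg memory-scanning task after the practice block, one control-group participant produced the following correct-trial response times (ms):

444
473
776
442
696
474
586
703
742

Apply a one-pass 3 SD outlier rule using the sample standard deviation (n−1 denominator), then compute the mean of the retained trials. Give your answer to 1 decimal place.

n = 9, ΣRT = 5336, M = 592.889
Σ(x−M)² = 152010.89; s = √(152010.89/8) = 137.845
Cutoffs: 592.889 ± 3·137.845 → [179.4, 1006.4]
No RTs fall outside the cutoffs; all 9 retained. Mean = 5336/9 = 592.889

592.9 ms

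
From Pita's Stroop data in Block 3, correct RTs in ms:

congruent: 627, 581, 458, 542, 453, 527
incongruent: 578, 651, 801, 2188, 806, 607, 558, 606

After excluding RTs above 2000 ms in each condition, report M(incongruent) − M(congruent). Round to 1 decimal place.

126.8 ms

incongruent: exclude 2188
M(congruent) = 3188/6 = 531.333
M(incongruent) = 4607/7 = 658.143
Difference = 658.143 − 531.333 = 126.810 ms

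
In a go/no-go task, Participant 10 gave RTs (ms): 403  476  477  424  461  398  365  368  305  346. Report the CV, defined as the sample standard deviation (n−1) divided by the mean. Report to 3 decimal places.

n = 10, Σ = 4023, M = 402.3000
Σ(x−M)² = 30152.100; s = √(30152.100/9) = 57.8812
CV = 57.8812 / 402.3000 = 0.14388

0.144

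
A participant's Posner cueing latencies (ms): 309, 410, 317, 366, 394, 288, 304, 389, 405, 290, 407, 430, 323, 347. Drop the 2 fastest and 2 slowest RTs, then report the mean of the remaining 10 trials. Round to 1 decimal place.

356.1 ms

Sorted: 288, 290, 304, 309, 317, 323, 347, 366, 389, 394, 405, 407, 410, 430
Drop lowest 2 (288, 290) and highest 2 (410, 430)
Remaining (n=10): Σ = 3561, mean = 3561/10 = 356.100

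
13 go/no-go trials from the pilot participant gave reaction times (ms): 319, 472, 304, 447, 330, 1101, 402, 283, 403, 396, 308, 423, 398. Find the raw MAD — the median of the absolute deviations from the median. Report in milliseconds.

Sorted: 283, 304, 308, 319, 330, 396, 398, 402, 403, 423, 447, 472, 1101 → median = 398
|x − 398|: 79, 74, 94, 49, 68, 703, 4, 115, 5, 2, 90, 25, 0
Sorted deviations: 0, 2, 4, 5, 25, 49, 68, 74, 79, 90, 94, 115, 703 → MAD = 68

68 ms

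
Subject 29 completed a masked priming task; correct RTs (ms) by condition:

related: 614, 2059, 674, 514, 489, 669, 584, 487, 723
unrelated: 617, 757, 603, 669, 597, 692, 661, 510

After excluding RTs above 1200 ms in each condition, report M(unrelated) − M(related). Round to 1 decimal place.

44.0 ms

related: exclude 2059
M(related) = 4754/8 = 594.250
M(unrelated) = 5106/8 = 638.250
Difference = 638.250 − 594.250 = 44.000 ms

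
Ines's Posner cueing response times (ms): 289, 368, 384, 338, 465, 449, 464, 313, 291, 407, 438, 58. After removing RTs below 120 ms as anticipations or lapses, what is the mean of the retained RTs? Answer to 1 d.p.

Excluded: 58
Retained (n=11): Σ = 4206
Mean = 4206/11 = 382.3636

382.4 ms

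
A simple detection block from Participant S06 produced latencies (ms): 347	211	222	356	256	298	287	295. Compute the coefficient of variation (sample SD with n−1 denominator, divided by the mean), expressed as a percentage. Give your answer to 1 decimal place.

18.6%

n = 8, Σ = 2272, M = 284.0000
Σ(x−M)² = 19436.000; s = √(19436.000/7) = 52.6932
CV = 52.6932 / 284.0000 = 0.18554 = 18.554%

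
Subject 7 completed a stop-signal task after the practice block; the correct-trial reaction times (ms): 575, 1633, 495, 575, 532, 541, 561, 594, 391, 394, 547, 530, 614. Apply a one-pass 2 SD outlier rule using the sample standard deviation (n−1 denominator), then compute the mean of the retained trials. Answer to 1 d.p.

n = 13, ΣRT = 7982, M = 614.000
Σ(x−M)² = 1180500.00; s = √(1180500.00/12) = 313.648
Cutoffs: 614.000 ± 2·313.648 → [-13.3, 1241.3]
Outside: 1633 → excluded.
Retained (n=12): Σ = 6349, mean = 6349/12 = 529.083

529.1 ms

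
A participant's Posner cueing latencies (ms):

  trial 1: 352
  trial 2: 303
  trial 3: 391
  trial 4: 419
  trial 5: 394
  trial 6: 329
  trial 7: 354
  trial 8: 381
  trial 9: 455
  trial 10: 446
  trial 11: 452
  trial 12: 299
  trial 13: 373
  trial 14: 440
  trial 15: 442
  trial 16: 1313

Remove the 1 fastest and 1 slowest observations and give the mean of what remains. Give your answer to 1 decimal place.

395.1 ms

Sorted: 299, 303, 329, 352, 354, 373, 381, 391, 394, 419, 440, 442, 446, 452, 455, 1313
Drop lowest 1 (299) and highest 1 (1313)
Remaining (n=14): Σ = 5531, mean = 5531/14 = 395.071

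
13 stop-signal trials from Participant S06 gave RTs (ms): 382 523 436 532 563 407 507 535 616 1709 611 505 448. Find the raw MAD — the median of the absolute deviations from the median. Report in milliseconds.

75 ms

Sorted: 382, 407, 436, 448, 505, 507, 523, 532, 535, 563, 611, 616, 1709 → median = 523
|x − 523|: 141, 0, 87, 9, 40, 116, 16, 12, 93, 1186, 88, 18, 75
Sorted deviations: 0, 9, 12, 16, 18, 40, 75, 87, 88, 93, 116, 141, 1186 → MAD = 75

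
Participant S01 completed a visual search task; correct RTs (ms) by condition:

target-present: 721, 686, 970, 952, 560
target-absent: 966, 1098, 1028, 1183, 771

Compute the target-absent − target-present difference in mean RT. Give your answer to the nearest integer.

231 ms

M(target-present) = 3889/5 = 777.800
M(target-absent) = 5046/5 = 1009.200
Difference = 1009.200 − 777.800 = 231.400 ms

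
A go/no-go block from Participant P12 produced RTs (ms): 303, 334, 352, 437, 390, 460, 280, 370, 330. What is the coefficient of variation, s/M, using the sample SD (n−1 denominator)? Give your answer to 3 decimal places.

0.164

n = 9, Σ = 3256, M = 361.7778
Σ(x−M)² = 28189.556; s = √(28189.556/8) = 59.3607
CV = 59.3607 / 361.7778 = 0.16408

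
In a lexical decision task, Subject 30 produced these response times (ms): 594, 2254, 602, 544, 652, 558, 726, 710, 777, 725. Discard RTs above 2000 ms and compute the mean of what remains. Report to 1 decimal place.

Excluded: 2254
Retained (n=9): Σ = 5888
Mean = 5888/9 = 654.2222

654.2 ms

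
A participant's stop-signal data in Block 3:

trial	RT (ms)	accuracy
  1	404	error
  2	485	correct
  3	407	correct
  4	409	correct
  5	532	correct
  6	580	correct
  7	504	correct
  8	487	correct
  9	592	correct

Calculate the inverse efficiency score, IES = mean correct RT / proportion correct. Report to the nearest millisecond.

Correct trials (n=8): 485, 407, 409, 532, 580, 504, 487, 592
Mean correct RT = 3996/8 = 499.5000 ms
Proportion correct = 8/9
IES = 499.5000 / (8/9) = 561.938 ms

562 ms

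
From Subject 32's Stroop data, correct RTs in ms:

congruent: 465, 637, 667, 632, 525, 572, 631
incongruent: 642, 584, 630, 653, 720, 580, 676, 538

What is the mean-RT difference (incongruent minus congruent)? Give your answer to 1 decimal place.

38.0 ms

M(congruent) = 4129/7 = 589.857
M(incongruent) = 5023/8 = 627.875
Difference = 627.875 − 589.857 = 38.018 ms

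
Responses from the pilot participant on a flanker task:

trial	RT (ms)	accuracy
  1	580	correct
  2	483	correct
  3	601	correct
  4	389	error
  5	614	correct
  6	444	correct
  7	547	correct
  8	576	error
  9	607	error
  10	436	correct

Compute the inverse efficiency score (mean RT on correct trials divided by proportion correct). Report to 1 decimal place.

Correct trials (n=7): 580, 483, 601, 614, 444, 547, 436
Mean correct RT = 3705/7 = 529.2857 ms
Proportion correct = 7/10
IES = 529.2857 / (7/10) = 756.122 ms

756.1 ms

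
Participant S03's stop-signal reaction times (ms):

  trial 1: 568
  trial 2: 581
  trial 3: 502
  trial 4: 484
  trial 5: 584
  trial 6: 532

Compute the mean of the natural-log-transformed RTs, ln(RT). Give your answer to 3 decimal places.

ln(RT): 6.3421, 6.3648, 6.2186, 6.1821, 6.3699, 6.2766
Σ ln(RT) = 37.7541
Mean = 37.7541/6 = 6.29235

6.292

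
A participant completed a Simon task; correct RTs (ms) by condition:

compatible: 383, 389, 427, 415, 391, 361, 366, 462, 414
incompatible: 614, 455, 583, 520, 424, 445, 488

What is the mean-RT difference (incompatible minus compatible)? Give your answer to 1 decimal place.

103.3 ms

M(compatible) = 3608/9 = 400.889
M(incompatible) = 3529/7 = 504.143
Difference = 504.143 − 400.889 = 103.254 ms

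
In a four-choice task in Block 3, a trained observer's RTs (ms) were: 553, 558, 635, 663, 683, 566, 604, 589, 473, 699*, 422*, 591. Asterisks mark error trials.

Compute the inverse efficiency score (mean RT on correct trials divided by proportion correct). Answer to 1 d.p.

Correct trials (n=10): 553, 558, 635, 663, 683, 566, 604, 589, 473, 591
Mean correct RT = 5915/10 = 591.5000 ms
Proportion correct = 10/12
IES = 591.5000 / (10/12) = 709.800 ms

709.8 ms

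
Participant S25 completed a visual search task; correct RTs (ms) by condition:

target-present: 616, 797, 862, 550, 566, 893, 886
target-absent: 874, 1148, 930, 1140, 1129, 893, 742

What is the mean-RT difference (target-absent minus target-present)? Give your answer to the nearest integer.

241 ms

M(target-present) = 5170/7 = 738.571
M(target-absent) = 6856/7 = 979.429
Difference = 979.429 − 738.571 = 240.857 ms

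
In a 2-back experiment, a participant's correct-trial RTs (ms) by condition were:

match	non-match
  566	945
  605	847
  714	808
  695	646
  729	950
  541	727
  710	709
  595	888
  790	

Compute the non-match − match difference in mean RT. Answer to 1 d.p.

154.4 ms

M(match) = 5945/9 = 660.556
M(non-match) = 6520/8 = 815.000
Difference = 815.000 − 660.556 = 154.444 ms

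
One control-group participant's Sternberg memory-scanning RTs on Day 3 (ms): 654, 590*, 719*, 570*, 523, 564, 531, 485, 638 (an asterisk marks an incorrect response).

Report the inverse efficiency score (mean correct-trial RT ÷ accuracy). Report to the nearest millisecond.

Correct trials (n=6): 654, 523, 564, 531, 485, 638
Mean correct RT = 3395/6 = 565.8333 ms
Proportion correct = 6/9
IES = 565.8333 / (6/9) = 848.750 ms

849 ms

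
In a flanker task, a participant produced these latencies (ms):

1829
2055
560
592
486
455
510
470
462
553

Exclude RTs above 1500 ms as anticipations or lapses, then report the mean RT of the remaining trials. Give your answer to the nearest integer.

511 ms

Excluded: 1829, 2055
Retained (n=8): Σ = 4088
Mean = 4088/8 = 511.0000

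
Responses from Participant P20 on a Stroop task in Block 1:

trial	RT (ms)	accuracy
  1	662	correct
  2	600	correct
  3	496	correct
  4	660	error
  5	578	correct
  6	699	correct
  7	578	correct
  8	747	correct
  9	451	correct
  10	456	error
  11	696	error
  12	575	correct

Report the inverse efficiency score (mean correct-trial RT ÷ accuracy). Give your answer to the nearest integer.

798 ms

Correct trials (n=9): 662, 600, 496, 578, 699, 578, 747, 451, 575
Mean correct RT = 5386/9 = 598.4444 ms
Proportion correct = 9/12
IES = 598.4444 / (9/12) = 797.926 ms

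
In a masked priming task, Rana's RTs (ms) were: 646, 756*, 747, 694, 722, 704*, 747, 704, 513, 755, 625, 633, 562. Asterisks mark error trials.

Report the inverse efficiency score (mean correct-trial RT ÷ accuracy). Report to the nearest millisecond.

789 ms

Correct trials (n=11): 646, 747, 694, 722, 747, 704, 513, 755, 625, 633, 562
Mean correct RT = 7348/11 = 668.0000 ms
Proportion correct = 11/13
IES = 668.0000 / (11/13) = 789.455 ms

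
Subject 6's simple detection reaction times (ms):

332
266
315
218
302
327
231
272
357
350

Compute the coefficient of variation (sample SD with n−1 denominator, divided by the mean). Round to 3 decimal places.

n = 10, Σ = 2970, M = 297.0000
Σ(x−M)² = 21066.000; s = √(21066.000/9) = 48.3804
CV = 48.3804 / 297.0000 = 0.16290

0.163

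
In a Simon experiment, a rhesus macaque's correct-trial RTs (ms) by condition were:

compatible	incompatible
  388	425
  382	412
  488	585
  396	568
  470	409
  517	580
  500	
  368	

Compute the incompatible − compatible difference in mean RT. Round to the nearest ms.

M(compatible) = 3509/8 = 438.625
M(incompatible) = 2979/6 = 496.500
Difference = 496.500 − 438.625 = 57.875 ms

58 ms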